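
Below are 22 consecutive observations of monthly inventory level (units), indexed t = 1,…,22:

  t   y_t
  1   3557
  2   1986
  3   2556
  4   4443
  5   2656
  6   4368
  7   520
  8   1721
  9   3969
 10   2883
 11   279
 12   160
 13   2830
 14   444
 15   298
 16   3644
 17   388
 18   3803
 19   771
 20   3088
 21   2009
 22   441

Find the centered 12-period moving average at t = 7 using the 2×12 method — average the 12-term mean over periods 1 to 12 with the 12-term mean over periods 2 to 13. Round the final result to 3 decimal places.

2394.542

Sum over 1–12: 3557 + 1986 + 2556 + 4443 + 2656 + 4368 + 520 + 1721 + 3969 + 2883 + 279 + 160 = 29098
Sum over 2–13: 1986 + 2556 + 4443 + 2656 + 4368 + 520 + 1721 + 3969 + 2883 + 279 + 160 + 2830 = 28371
CMA at t=7 = (29098 + 28371) / (2·12) = 57469 / 24 = 2394.542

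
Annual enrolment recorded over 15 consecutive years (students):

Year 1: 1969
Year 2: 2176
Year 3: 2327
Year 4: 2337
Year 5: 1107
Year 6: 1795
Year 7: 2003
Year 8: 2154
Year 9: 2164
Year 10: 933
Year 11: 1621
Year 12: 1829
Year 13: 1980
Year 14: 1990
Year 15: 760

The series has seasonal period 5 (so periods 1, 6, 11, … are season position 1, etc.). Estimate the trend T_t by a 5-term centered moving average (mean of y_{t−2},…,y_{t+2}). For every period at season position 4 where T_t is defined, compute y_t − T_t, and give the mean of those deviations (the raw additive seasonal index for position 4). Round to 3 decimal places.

388.800

Season position 4 occurs at t = 4, 9 (where T_t is defined).
t=4: T_4 = 1948.40000; y_4 − T_4 = 2337 − 1948.40000 = 388.60000
t=9: T_9 = 1775.00000; y_9 − T_9 = 2164 − 1775.00000 = 389.00000
Mean deviation: (388.60000 + 389.00000) / 2 = 388.800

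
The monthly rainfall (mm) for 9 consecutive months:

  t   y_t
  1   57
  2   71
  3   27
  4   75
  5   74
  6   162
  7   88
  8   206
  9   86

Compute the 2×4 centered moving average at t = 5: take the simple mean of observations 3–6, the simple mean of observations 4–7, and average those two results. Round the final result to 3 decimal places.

92.125

Sum over 3–6: 27 + 75 + 74 + 162 = 338
Sum over 4–7: 75 + 74 + 162 + 88 = 399
CMA at t=5 = (338 + 399) / (2·4) = 737 / 8 = 92.125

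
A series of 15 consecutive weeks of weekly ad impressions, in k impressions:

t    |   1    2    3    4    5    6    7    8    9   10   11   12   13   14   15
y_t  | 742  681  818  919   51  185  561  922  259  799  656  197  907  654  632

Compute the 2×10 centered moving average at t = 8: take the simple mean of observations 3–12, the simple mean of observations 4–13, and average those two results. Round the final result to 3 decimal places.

541.150

Sum over 3–12: 818 + 919 + 51 + 185 + 561 + 922 + 259 + 799 + 656 + 197 = 5367
Sum over 4–13: 919 + 51 + 185 + 561 + 922 + 259 + 799 + 656 + 197 + 907 = 5456
CMA at t=8 = (5367 + 5456) / (2·10) = 10823 / 20 = 541.150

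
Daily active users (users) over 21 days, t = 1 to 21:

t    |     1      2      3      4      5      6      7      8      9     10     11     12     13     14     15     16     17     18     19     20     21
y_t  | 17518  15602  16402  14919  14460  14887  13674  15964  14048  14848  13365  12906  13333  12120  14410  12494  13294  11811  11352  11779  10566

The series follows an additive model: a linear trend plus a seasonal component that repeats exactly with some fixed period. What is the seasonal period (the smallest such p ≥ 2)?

First differences y_{t+1} − y_t: -1916, 800, -1483, -459, 427, -1213, 2290, -1916, 800, -1483, -459, 427, -1213, 2290, -1916, 800, …
The difference pattern repeats every 7 terms and not for any smaller step, so p = 7.

7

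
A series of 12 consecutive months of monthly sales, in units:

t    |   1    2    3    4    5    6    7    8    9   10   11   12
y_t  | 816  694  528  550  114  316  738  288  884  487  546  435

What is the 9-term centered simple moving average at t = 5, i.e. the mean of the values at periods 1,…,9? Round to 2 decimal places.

Sum of periods 1–9: 816 + 694 + 528 + 550 + 114 + 316 + 738 + 288 + 884 = 4928
Divide by 9: 4928 / 9 = 547.56

547.56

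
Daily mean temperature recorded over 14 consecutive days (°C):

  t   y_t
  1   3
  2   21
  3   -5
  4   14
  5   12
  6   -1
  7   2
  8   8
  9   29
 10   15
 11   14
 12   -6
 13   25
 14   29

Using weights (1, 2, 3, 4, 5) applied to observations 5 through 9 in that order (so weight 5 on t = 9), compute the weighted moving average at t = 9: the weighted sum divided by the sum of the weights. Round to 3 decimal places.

Weighted sum: 1·12 + 2·-1 + 3·2 + 4·8 + 5·29 = 12 + -2 + 6 + 32 + 145 = 193
Weight total: 1 + 2 + 3 + 4 + 5 = 15
WMA = 193 / 15 = 12.867

12.867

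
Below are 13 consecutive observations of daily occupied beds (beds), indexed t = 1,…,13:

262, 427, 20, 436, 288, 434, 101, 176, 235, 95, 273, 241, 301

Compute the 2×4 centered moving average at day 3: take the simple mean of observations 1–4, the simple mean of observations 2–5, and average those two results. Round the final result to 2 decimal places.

Sum over 1–4: 262 + 427 + 20 + 436 = 1145
Sum over 2–5: 427 + 20 + 436 + 288 = 1171
CMA at t=3 = (1145 + 1171) / (2·4) = 2316 / 8 = 289.50

289.50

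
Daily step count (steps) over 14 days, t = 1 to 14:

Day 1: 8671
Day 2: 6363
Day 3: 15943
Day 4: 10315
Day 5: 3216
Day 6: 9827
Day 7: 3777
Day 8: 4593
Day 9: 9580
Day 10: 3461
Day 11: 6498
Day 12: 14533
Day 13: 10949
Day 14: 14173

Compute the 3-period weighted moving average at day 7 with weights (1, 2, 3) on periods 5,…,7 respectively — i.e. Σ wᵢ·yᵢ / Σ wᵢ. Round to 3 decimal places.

5700.167

Weighted sum: 1·3216 + 2·9827 + 3·3777 = 3216 + 19654 + 11331 = 34201
Weight total: 1 + 2 + 3 = 6
WMA = 34201 / 6 = 5700.167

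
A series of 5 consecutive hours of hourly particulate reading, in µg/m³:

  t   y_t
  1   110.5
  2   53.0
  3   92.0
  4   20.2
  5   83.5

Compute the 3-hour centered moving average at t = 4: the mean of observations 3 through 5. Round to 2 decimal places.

65.23

Sum of periods 3–5: 92.0 + 20.2 + 83.5 = 195.7
Divide by 3: 195.7 / 3 = 65.23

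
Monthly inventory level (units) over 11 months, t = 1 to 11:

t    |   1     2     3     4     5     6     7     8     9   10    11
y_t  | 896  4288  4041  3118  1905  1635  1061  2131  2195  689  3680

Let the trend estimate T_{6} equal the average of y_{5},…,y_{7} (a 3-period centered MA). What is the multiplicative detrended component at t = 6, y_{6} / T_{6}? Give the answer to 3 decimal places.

1.066

Trend T_6 = (1905 + 1635 + 1061) / 3 = 4601/3 = 1533.66667
Ratio to trend: 1635 / 1533.66667 = 1.066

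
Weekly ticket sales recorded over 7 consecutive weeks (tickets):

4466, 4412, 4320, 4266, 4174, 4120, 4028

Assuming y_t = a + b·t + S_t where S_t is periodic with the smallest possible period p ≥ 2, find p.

2

First differences y_{t+1} − y_t: -54, -92, -54, -92, -54, -92, …
The difference pattern repeats every 2 terms and not for any smaller step, so p = 2.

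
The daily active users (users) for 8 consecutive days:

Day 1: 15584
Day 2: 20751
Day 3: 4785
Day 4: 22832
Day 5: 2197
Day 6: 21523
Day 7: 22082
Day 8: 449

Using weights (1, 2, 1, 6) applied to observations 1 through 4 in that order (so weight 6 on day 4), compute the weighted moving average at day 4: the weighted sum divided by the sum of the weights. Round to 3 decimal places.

Weighted sum: 1·15584 + 2·20751 + 1·4785 + 6·22832 = 15584 + 41502 + 4785 + 136992 = 198863
Weight total: 1 + 2 + 1 + 6 = 10
WMA = 198863 / 10 = 19886.300

19886.300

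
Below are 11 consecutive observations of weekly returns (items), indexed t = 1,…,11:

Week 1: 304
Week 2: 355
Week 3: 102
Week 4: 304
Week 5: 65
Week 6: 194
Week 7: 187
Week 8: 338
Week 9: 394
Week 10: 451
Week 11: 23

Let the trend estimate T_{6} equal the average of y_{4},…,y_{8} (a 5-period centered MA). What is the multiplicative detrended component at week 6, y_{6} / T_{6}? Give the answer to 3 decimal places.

0.892

Trend T_6 = (304 + 65 + 194 + 187 + 338) / 5 = 1088/5 = 217.60000
Ratio to trend: 194 / 217.60000 = 0.892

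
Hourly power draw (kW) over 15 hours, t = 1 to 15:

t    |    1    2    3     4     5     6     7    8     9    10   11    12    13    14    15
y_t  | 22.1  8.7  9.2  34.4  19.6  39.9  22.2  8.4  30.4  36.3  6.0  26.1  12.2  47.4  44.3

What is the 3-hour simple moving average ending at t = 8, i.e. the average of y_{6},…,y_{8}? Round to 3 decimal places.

Sum of periods 6–8: 39.9 + 22.2 + 8.4 = 70.5
Divide by 3: 70.5 / 3 = 23.500

23.500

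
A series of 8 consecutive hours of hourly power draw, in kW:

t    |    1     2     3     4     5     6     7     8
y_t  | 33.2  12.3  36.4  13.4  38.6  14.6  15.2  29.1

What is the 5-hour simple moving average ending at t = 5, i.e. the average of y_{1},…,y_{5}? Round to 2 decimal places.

26.78

Sum of periods 1–5: 33.2 + 12.3 + 36.4 + 13.4 + 38.6 = 133.9
Divide by 5: 133.9 / 5 = 26.78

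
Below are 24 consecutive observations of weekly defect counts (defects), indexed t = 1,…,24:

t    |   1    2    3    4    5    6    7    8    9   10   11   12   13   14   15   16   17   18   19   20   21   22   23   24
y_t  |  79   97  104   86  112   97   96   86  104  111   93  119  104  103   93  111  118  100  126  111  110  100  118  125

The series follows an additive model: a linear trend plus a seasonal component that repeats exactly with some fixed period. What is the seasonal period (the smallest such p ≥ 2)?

First differences y_{t+1} − y_t: 18, 7, -18, 26, -15, -1, -10, 18, 7, -18, 26, -15, -1, -10, 18, 7, …
The difference pattern repeats every 7 terms and not for any smaller step, so p = 7.

7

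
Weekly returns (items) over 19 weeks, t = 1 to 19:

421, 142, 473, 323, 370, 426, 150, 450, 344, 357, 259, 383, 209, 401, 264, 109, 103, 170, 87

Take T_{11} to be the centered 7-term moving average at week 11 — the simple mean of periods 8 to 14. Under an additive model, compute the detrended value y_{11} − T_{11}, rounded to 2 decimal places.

-84.29

Trend T_11 = (450 + 344 + 357 + 259 + 383 + 209 + 401) / 7 = 2403/7 = 343.2857
Detrended value: 259 − 343.2857 = -84.29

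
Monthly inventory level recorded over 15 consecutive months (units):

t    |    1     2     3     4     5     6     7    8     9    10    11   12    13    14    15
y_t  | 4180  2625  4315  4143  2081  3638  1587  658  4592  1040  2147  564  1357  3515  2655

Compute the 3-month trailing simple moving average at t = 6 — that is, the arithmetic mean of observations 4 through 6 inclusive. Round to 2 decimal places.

Sum of periods 4–6: 4143 + 2081 + 3638 = 9862
Divide by 3: 9862 / 3 = 3287.33

3287.33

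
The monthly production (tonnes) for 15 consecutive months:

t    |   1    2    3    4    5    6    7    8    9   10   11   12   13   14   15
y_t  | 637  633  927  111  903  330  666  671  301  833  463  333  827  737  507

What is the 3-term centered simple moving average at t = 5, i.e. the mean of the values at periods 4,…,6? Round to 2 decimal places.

Sum of periods 4–6: 111 + 903 + 330 = 1344
Divide by 3: 1344 / 3 = 448.00

448.00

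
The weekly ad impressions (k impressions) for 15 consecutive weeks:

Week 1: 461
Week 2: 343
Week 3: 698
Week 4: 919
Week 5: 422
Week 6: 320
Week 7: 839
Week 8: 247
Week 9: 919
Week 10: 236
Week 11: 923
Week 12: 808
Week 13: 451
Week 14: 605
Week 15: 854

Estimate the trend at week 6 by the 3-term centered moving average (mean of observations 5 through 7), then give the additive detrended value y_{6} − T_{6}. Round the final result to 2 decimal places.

-207.00

Trend T_6 = (422 + 320 + 839) / 3 = 1581/3 = 527.0000
Detrended value: 320 − 527.0000 = -207.00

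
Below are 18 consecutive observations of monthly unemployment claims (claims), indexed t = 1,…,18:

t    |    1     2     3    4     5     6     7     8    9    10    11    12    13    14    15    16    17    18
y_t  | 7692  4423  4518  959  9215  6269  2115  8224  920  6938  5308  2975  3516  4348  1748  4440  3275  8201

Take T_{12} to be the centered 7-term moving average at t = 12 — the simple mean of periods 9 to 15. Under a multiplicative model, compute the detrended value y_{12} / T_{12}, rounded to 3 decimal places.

Trend T_12 = (920 + 6938 + 5308 + 2975 + 3516 + 4348 + 1748) / 7 = 25753/7 = 3679.00000
Ratio to trend: 2975 / 3679.00000 = 0.809

0.809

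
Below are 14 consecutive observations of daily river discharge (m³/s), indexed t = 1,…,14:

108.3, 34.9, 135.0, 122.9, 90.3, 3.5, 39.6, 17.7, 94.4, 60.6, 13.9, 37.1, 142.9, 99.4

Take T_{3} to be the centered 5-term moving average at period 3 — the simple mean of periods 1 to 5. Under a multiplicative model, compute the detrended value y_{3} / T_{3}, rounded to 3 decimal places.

Trend T_3 = (108.3 + 34.9 + 135.0 + 122.9 + 90.3) / 5 = 491.4/5 = 98.28000
Ratio to trend: 135.0 / 98.28000 = 1.374

1.374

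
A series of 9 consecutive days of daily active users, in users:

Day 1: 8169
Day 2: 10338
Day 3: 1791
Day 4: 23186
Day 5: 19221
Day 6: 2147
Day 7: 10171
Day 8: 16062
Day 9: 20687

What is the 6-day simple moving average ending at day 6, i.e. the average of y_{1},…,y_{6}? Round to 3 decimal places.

Sum of periods 1–6: 8169 + 10338 + 1791 + 23186 + 19221 + 2147 = 64852
Divide by 6: 64852 / 6 = 10808.667

10808.667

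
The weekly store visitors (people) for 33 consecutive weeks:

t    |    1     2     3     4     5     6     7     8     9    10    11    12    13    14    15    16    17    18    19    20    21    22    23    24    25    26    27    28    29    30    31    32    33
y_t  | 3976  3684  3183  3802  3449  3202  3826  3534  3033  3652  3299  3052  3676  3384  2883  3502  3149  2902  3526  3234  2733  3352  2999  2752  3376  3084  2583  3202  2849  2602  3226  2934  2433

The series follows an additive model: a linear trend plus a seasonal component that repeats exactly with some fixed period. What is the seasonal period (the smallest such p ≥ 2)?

6

First differences y_{t+1} − y_t: -292, -501, 619, -353, -247, 624, -292, -501, 619, -353, -247, 624, -292, -501, …
The difference pattern repeats every 6 terms and not for any smaller step, so p = 6.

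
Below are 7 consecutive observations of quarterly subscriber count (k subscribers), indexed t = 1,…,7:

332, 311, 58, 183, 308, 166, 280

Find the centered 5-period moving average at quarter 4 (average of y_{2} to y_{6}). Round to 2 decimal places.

205.20

Sum of periods 2–6: 311 + 58 + 183 + 308 + 166 = 1026
Divide by 5: 1026 / 5 = 205.20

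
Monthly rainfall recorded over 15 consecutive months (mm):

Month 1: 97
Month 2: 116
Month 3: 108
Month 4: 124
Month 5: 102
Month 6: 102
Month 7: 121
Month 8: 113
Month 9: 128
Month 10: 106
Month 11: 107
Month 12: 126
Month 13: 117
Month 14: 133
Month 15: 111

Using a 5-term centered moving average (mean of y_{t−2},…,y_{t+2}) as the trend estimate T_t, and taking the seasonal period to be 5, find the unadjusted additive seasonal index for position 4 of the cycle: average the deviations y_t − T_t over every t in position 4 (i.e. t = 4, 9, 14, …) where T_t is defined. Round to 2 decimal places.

Season position 4 occurs at t = 4, 9 (where T_t is defined).
t=4: T_4 = 110.4000; y_4 − T_4 = 124 − 110.4000 = 13.6000
t=9: T_9 = 115.0000; y_9 − T_9 = 128 − 115.0000 = 13.0000
Mean deviation: (13.6000 + 13.0000) / 2 = 13.30

13.30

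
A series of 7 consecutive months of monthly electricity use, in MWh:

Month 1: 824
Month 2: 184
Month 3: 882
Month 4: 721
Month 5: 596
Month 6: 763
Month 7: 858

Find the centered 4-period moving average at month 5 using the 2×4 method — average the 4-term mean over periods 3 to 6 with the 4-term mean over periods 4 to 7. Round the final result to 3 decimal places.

Sum over 3–6: 882 + 721 + 596 + 763 = 2962
Sum over 4–7: 721 + 596 + 763 + 858 = 2938
CMA at t=5 = (2962 + 2938) / (2·4) = 5900 / 8 = 737.500

737.500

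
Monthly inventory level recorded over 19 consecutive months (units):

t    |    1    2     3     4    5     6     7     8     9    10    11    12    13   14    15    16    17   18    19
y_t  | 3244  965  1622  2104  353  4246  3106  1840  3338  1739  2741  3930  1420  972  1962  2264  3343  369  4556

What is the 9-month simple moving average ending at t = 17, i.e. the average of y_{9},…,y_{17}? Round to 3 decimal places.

2412.111

Sum of periods 9–17: 3338 + 1739 + 2741 + 3930 + 1420 + 972 + 1962 + 2264 + 3343 = 21709
Divide by 9: 21709 / 9 = 2412.111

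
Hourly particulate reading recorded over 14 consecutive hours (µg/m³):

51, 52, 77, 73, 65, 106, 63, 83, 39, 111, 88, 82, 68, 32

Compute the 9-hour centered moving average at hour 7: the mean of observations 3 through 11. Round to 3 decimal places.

78.333

Sum of periods 3–11: 77 + 73 + 65 + 106 + 63 + 83 + 39 + 111 + 88 = 705
Divide by 9: 705 / 9 = 78.333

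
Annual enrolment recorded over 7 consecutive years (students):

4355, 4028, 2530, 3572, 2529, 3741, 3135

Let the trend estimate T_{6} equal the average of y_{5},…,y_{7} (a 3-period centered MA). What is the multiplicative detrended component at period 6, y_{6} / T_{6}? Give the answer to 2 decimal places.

1.19

Trend T_6 = (2529 + 3741 + 3135) / 3 = 9405/3 = 3135.0000
Ratio to trend: 3741 / 3135.0000 = 1.19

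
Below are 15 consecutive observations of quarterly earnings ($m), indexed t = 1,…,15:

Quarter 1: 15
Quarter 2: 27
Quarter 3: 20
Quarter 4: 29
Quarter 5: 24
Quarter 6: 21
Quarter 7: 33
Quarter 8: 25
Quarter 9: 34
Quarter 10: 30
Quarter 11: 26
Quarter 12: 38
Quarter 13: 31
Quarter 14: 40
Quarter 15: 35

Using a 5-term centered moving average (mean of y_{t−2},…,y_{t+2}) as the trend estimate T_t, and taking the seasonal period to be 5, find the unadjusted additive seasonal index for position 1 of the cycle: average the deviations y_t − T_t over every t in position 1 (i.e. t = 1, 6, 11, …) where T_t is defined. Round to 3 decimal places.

-5.600

Season position 1 occurs at t = 6, 11 (where T_t is defined).
t=6: T_6 = 26.40000; y_6 − T_6 = 21 − 26.40000 = -5.40000
t=11: T_11 = 31.80000; y_11 − T_11 = 26 − 31.80000 = -5.80000
Mean deviation: (-5.40000 + -5.80000) / 2 = -5.600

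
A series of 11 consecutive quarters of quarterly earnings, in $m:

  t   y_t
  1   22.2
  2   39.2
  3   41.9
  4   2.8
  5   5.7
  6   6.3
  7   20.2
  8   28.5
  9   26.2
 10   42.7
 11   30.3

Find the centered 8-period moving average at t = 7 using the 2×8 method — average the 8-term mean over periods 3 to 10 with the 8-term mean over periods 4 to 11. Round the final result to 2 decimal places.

Sum over 3–10: 41.9 + 2.8 + 5.7 + 6.3 + 20.2 + 28.5 + 26.2 + 42.7 = 174.3
Sum over 4–11: 2.8 + 5.7 + 6.3 + 20.2 + 28.5 + 26.2 + 42.7 + 30.3 = 162.7
CMA at t=7 = (174.3 + 162.7) / (2·8) = 337.0 / 16 = 21.06

21.06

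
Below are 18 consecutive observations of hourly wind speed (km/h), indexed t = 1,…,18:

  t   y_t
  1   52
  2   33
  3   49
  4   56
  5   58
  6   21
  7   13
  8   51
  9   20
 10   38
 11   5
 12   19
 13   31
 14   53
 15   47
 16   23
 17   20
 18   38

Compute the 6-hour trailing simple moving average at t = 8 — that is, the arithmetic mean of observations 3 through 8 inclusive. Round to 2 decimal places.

Sum of periods 3–8: 49 + 56 + 58 + 21 + 13 + 51 = 248
Divide by 6: 248 / 6 = 41.33

41.33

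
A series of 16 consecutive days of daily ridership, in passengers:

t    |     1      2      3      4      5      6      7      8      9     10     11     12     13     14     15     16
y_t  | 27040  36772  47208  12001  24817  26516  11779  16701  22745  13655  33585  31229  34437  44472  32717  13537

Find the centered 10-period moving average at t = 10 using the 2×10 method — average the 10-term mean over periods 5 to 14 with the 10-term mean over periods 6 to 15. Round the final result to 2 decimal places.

26388.60

Sum over 5–14: 24817 + 26516 + 11779 + 16701 + 22745 + 13655 + 33585 + 31229 + 34437 + 44472 = 259936
Sum over 6–15: 26516 + 11779 + 16701 + 22745 + 13655 + 33585 + 31229 + 34437 + 44472 + 32717 = 267836
CMA at t=10 = (259936 + 267836) / (2·10) = 527772 / 20 = 26388.60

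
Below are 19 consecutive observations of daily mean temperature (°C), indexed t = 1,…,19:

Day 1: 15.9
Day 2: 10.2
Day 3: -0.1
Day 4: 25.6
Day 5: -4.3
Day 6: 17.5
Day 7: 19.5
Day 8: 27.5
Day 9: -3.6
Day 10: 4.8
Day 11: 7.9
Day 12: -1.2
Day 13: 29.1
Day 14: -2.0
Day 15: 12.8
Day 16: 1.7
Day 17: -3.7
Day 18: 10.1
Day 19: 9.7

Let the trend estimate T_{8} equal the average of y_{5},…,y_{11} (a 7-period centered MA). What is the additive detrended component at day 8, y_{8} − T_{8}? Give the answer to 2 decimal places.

17.60

Trend T_8 = ((-4.3) + 17.5 + 19.5 + 27.5 + (-3.6) + 4.8 + 7.9) / 7 = 69.3/7 = 9.9000
Detrended value: 27.5 − 9.9000 = 17.60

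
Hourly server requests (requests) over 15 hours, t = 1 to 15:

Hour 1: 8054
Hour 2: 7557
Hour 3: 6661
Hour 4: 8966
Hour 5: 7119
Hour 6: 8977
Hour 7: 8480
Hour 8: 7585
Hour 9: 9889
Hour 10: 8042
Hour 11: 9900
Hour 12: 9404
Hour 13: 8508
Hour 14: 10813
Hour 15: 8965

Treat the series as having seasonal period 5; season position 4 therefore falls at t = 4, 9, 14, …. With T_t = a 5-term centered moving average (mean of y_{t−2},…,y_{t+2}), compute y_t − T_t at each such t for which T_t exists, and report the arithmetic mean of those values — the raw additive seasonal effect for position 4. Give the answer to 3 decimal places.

Season position 4 occurs at t = 4, 9 (where T_t is defined).
t=4: T_4 = 7856.00000; y_4 − T_4 = 8966 − 7856.00000 = 1110.00000
t=9: T_9 = 8779.20000; y_9 − T_9 = 9889 − 8779.20000 = 1109.80000
Mean deviation: (1110.00000 + 1109.80000) / 2 = 1109.900

1109.900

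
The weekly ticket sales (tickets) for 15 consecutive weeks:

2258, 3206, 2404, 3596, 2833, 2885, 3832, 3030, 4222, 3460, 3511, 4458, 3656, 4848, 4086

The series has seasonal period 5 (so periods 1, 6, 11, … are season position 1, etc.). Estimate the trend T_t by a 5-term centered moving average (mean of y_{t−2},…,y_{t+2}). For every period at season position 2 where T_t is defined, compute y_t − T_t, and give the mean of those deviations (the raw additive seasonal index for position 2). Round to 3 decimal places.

471.500

Season position 2 occurs at t = 7, 12 (where T_t is defined).
t=7: T_7 = 3360.40000; y_7 − T_7 = 3832 − 3360.40000 = 471.60000
t=12: T_12 = 3986.60000; y_12 − T_12 = 4458 − 3986.60000 = 471.40000
Mean deviation: (471.60000 + 471.40000) / 2 = 471.500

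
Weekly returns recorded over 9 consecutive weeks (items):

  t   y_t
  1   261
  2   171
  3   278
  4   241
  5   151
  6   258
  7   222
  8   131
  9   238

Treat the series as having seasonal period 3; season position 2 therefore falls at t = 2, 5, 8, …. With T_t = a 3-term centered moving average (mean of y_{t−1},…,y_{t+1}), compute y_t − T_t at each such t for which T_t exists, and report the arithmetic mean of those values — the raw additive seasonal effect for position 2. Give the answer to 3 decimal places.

Season position 2 occurs at t = 2, 5, 8 (where T_t is defined).
t=2: T_2 = 236.66667; y_2 − T_2 = 171 − 236.66667 = -65.66667
t=5: T_5 = 216.66667; y_5 − T_5 = 151 − 216.66667 = -65.66667
t=8: T_8 = 197.00000; y_8 − T_8 = 131 − 197.00000 = -66.00000
Mean deviation: (-65.66667 + -65.66667 + -66.00000) / 3 = -65.778

-65.778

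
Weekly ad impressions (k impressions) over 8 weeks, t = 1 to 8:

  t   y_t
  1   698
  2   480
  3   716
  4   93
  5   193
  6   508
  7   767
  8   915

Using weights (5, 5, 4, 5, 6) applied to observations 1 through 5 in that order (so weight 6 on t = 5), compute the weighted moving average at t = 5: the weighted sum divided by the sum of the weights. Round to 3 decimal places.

415.080

Weighted sum: 5·698 + 5·480 + 4·716 + 5·93 + 6·193 = 3490 + 2400 + 2864 + 465 + 1158 = 10377
Weight total: 5 + 5 + 4 + 5 + 6 = 25
WMA = 10377 / 25 = 415.080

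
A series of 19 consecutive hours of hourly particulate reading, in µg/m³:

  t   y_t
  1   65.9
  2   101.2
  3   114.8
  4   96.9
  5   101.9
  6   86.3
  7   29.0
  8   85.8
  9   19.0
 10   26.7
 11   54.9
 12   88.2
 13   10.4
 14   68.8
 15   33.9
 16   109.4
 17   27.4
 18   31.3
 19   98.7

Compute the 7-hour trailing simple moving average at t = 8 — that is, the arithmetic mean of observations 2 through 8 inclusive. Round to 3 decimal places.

87.986

Sum of periods 2–8: 101.2 + 114.8 + 96.9 + 101.9 + 86.3 + 29.0 + 85.8 = 615.9
Divide by 7: 615.9 / 7 = 87.986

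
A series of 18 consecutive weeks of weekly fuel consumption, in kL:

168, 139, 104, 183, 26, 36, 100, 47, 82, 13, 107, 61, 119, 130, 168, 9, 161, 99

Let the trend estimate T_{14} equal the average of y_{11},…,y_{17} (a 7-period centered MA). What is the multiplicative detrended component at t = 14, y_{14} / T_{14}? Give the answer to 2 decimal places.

1.21

Trend T_14 = (107 + 61 + 119 + 130 + 168 + 9 + 161) / 7 = 755/7 = 107.8571
Ratio to trend: 130 / 107.8571 = 1.21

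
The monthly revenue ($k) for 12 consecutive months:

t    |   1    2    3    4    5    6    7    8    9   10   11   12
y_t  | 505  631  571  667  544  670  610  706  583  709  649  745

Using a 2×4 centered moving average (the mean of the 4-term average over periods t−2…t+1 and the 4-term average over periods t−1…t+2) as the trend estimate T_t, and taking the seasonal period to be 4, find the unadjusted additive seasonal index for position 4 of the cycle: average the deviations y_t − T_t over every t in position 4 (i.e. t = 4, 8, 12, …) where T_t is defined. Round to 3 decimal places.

58.875

Season position 4 occurs at t = 4, 8 (where T_t is defined).
t=4: T_4 = 608.12500; y_4 − T_4 = 667 − 608.12500 = 58.87500
t=8: T_8 = 647.12500; y_8 − T_8 = 706 − 647.12500 = 58.87500
Mean deviation: (58.87500 + 58.87500) / 2 = 58.875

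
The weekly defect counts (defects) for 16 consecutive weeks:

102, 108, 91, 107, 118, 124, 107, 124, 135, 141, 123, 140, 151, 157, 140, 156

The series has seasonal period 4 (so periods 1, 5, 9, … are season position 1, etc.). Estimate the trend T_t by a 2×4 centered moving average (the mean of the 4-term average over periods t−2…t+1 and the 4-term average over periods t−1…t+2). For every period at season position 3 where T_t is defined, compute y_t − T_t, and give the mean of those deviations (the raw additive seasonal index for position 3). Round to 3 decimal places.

Season position 3 occurs at t = 3, 7, 11 (where T_t is defined).
t=3: T_3 = 104.00000; y_3 − T_3 = 91 − 104.00000 = -13.00000
t=7: T_7 = 120.37500; y_7 − T_7 = 107 − 120.37500 = -13.37500
t=11: T_11 = 136.75000; y_11 − T_11 = 123 − 136.75000 = -13.75000
Mean deviation: (-13.00000 + -13.37500 + -13.75000) / 3 = -13.375

-13.375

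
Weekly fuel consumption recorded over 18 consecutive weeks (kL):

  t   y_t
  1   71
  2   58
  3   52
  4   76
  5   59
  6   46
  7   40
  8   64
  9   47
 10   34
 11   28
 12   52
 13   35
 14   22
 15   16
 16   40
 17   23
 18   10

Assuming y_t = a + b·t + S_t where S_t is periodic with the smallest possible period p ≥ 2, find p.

First differences y_{t+1} − y_t: -13, -6, 24, -17, -13, -6, 24, -17, -13, -6, …
The difference pattern repeats every 4 terms and not for any smaller step, so p = 4.

4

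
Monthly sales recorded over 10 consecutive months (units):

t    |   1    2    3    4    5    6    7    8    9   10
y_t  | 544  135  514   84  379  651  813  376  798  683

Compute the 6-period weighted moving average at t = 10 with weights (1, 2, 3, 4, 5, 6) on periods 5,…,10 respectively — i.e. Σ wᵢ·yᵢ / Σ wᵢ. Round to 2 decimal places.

Weighted sum: 1·379 + 2·651 + 3·813 + 4·376 + 5·798 + 6·683 = 379 + 1302 + 2439 + 1504 + 3990 + 4098 = 13712
Weight total: 1 + 2 + 3 + 4 + 5 + 6 = 21
WMA = 13712 / 21 = 652.95

652.95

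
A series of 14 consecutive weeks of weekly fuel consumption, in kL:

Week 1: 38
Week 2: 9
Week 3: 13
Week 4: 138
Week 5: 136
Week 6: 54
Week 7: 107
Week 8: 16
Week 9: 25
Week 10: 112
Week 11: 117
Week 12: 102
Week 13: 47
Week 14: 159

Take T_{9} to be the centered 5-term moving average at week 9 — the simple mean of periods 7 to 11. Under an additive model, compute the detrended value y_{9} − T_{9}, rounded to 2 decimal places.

-50.40

Trend T_9 = (107 + 16 + 25 + 112 + 117) / 5 = 377/5 = 75.4000
Detrended value: 25 − 75.4000 = -50.40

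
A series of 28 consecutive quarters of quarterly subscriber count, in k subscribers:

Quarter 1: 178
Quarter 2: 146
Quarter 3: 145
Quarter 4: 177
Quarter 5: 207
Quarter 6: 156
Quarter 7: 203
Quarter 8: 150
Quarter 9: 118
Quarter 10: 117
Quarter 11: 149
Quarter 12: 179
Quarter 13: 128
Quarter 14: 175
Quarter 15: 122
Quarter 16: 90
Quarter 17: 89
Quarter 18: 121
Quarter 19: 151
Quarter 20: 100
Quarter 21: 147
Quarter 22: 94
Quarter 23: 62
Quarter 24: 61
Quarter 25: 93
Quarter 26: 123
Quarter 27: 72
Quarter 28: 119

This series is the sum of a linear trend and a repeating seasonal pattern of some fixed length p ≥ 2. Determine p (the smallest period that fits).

First differences y_{t+1} − y_t: -32, -1, 32, 30, -51, 47, -53, -32, -1, 32, 30, -51, 47, -53, -32, -1, …
The difference pattern repeats every 7 terms and not for any smaller step, so p = 7.

7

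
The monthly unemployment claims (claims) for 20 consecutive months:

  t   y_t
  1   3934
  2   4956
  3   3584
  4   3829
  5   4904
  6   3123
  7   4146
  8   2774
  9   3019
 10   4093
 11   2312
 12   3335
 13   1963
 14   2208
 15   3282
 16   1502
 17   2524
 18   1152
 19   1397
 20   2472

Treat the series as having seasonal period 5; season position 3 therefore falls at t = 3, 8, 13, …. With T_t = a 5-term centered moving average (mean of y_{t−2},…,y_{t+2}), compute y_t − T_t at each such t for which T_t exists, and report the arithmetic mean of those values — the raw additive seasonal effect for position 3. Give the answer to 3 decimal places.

-657.200

Season position 3 occurs at t = 3, 8, 13, 18 (where T_t is defined).
t=3: T_3 = 4241.40000; y_3 − T_3 = 3584 − 4241.40000 = -657.40000
t=8: T_8 = 3431.00000; y_8 − T_8 = 2774 − 3431.00000 = -657.00000
t=13: T_13 = 2620.00000; y_13 − T_13 = 1963 − 2620.00000 = -657.00000
t=18: T_18 = 1809.40000; y_18 − T_18 = 1152 − 1809.40000 = -657.40000
Mean deviation: (-657.40000 + -657.00000 + -657.00000 + -657.40000) / 4 = -657.200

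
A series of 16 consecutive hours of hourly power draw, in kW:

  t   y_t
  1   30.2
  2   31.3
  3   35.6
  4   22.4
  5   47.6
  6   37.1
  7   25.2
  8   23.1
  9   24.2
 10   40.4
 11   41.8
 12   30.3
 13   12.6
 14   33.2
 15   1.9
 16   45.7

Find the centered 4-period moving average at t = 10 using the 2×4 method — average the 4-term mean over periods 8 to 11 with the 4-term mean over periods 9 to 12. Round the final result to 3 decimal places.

33.275

Sum over 8–11: 23.1 + 24.2 + 40.4 + 41.8 = 129.5
Sum over 9–12: 24.2 + 40.4 + 41.8 + 30.3 = 136.7
CMA at t=10 = (129.5 + 136.7) / (2·4) = 266.2 / 8 = 33.275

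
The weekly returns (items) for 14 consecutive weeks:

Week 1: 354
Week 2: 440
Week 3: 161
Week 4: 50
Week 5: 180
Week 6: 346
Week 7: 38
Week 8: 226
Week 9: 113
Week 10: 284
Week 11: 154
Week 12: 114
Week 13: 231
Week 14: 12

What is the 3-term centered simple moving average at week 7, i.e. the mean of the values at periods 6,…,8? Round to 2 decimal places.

Sum of periods 6–8: 346 + 38 + 226 = 610
Divide by 3: 610 / 3 = 203.33

203.33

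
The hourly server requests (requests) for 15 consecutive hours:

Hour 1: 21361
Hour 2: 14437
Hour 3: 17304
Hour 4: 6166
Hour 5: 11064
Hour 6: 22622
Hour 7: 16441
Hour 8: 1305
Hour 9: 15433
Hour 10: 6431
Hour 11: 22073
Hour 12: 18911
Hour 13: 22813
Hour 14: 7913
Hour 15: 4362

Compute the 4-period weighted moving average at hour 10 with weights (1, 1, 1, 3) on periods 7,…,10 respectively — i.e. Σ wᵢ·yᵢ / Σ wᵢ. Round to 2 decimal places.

Weighted sum: 1·16441 + 1·1305 + 1·15433 + 3·6431 = 16441 + 1305 + 15433 + 19293 = 52472
Weight total: 1 + 1 + 1 + 3 = 6
WMA = 52472 / 6 = 8745.33

8745.33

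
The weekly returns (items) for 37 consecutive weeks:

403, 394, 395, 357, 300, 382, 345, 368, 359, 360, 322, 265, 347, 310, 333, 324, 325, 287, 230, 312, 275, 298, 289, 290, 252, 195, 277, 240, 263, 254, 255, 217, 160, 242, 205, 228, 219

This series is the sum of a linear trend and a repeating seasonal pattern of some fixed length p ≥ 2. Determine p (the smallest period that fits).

7

First differences y_{t+1} − y_t: -9, 1, -38, -57, 82, -37, 23, -9, 1, -38, -57, 82, -37, 23, -9, 1, …
The difference pattern repeats every 7 terms and not for any smaller step, so p = 7.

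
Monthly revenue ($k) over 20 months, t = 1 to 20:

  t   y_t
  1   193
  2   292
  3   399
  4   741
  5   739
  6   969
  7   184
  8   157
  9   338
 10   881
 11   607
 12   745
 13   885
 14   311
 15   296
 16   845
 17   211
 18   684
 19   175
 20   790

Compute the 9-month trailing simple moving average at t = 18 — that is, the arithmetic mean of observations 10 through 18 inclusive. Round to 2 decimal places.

607.22

Sum of periods 10–18: 881 + 607 + 745 + 885 + 311 + 296 + 845 + 211 + 684 = 5465
Divide by 9: 5465 / 9 = 607.22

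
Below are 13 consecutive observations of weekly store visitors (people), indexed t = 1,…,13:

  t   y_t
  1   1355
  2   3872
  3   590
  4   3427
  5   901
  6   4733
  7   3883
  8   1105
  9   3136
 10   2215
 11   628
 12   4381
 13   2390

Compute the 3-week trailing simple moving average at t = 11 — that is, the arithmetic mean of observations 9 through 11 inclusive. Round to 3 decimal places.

Sum of periods 9–11: 3136 + 2215 + 628 = 5979
Divide by 3: 5979 / 3 = 1993.000

1993.000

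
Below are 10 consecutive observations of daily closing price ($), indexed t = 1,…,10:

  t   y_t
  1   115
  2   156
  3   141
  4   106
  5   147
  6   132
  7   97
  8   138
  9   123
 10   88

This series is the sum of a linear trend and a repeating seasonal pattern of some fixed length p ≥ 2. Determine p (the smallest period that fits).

3

First differences y_{t+1} − y_t: 41, -15, -35, 41, -15, -35, 41, -15, …
The difference pattern repeats every 3 terms and not for any smaller step, so p = 3.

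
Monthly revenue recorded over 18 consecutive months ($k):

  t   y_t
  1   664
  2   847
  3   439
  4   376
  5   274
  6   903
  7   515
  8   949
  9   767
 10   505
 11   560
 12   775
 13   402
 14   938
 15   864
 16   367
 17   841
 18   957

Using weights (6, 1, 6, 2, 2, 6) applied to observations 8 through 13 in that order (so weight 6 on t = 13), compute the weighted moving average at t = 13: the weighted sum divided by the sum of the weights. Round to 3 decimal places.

633.609

Weighted sum: 6·949 + 1·767 + 6·505 + 2·560 + 2·775 + 6·402 = 5694 + 767 + 3030 + 1120 + 1550 + 2412 = 14573
Weight total: 6 + 1 + 6 + 2 + 2 + 6 = 23
WMA = 14573 / 23 = 633.609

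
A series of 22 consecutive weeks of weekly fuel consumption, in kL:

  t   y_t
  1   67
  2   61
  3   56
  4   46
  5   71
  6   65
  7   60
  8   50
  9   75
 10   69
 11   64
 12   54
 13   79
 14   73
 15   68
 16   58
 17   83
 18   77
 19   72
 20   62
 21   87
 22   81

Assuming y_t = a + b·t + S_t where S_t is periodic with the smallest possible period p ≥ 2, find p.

First differences y_{t+1} − y_t: -6, -5, -10, 25, -6, -5, -10, 25, -6, -5, …
The difference pattern repeats every 4 terms and not for any smaller step, so p = 4.

4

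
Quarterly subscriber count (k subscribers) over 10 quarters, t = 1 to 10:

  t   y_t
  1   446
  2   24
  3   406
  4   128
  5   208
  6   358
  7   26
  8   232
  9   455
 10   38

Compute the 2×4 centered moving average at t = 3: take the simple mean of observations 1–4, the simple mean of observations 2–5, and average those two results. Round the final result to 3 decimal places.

221.250

Sum over 1–4: 446 + 24 + 406 + 128 = 1004
Sum over 2–5: 24 + 406 + 128 + 208 = 766
CMA at t=3 = (1004 + 766) / (2·4) = 1770 / 8 = 221.250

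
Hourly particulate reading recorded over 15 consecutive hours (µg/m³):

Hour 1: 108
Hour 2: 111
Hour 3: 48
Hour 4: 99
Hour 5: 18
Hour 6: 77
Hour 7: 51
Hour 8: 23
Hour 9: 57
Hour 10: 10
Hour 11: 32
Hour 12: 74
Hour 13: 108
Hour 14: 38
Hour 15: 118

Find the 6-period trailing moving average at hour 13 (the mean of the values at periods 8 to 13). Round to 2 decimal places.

50.67

Sum of periods 8–13: 23 + 57 + 10 + 32 + 74 + 108 = 304
Divide by 6: 304 / 6 = 50.67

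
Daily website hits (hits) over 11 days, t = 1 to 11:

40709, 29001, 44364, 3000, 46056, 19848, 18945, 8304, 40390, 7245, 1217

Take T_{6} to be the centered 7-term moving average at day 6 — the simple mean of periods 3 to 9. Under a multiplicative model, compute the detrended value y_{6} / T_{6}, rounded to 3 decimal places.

Trend T_6 = (44364 + 3000 + 46056 + 19848 + 18945 + 8304 + 40390) / 7 = 180907/7 = 25843.85714
Ratio to trend: 19848 / 25843.85714 = 0.768

0.768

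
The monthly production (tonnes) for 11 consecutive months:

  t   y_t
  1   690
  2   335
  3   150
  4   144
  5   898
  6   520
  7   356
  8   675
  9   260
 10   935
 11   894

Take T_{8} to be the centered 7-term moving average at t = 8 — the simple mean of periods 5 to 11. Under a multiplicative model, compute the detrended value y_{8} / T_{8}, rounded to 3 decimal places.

Trend T_8 = (898 + 520 + 356 + 675 + 260 + 935 + 894) / 7 = 4538/7 = 648.28571
Ratio to trend: 675 / 648.28571 = 1.041

1.041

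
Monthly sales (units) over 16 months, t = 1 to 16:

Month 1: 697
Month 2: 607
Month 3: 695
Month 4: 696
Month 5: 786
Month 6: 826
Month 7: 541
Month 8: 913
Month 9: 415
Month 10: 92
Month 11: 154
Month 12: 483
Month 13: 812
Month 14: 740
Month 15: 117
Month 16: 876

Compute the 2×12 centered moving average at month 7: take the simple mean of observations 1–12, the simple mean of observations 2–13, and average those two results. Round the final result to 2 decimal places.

580.21

Sum over 1–12: 697 + 607 + 695 + 696 + 786 + 826 + 541 + 913 + 415 + 92 + 154 + 483 = 6905
Sum over 2–13: 607 + 695 + 696 + 786 + 826 + 541 + 913 + 415 + 92 + 154 + 483 + 812 = 7020
CMA at t=7 = (6905 + 7020) / (2·12) = 13925 / 24 = 580.21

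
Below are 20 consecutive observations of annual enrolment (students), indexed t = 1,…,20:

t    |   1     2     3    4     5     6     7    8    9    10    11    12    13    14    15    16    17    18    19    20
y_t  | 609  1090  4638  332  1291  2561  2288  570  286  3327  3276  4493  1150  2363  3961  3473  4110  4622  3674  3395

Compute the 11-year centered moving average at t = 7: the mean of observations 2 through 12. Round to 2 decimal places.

2195.64

Sum of periods 2–12: 1090 + 4638 + 332 + 1291 + 2561 + 2288 + 570 + 286 + 3327 + 3276 + 4493 = 24152
Divide by 11: 24152 / 11 = 2195.64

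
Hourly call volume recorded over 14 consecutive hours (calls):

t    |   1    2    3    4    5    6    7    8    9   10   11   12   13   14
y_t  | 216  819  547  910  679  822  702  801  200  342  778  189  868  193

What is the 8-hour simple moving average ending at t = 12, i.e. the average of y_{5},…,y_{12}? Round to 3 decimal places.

Sum of periods 5–12: 679 + 822 + 702 + 801 + 200 + 342 + 778 + 189 = 4513
Divide by 8: 4513 / 8 = 564.125

564.125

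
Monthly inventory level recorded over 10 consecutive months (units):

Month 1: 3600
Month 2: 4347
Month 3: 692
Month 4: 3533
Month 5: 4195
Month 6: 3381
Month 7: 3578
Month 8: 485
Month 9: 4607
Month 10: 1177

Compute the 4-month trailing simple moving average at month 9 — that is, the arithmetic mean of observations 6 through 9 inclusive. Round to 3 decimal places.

3012.750

Sum of periods 6–9: 3381 + 3578 + 485 + 4607 = 12051
Divide by 4: 12051 / 4 = 3012.750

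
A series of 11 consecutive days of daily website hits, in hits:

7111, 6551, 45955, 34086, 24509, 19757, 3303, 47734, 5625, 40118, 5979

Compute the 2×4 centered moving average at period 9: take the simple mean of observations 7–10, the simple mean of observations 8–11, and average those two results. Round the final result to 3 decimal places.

24529.500

Sum over 7–10: 3303 + 47734 + 5625 + 40118 = 96780
Sum over 8–11: 47734 + 5625 + 40118 + 5979 = 99456
CMA at t=9 = (96780 + 99456) / (2·4) = 196236 / 8 = 24529.500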